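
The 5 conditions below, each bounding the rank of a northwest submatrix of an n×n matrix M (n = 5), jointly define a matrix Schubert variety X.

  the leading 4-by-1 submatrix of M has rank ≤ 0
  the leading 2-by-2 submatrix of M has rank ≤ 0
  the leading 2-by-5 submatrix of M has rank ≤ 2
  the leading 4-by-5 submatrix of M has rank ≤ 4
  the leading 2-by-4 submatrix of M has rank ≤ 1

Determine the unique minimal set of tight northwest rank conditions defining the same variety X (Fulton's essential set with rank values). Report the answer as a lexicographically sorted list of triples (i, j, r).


Rank table r_w(5×5) implied by the 5 constraints:

  row 1: 0  0  1  1  1
  row 2: 0  0  1  1  2
  row 3: 0  1  2  2  3
  row 4: 0  1  2  3  4
  row 5: 1  2  3  4  5

hence w(1..5) = (3, 5, 2, 4, 1).

3 SE-corners of the 7-cell Rothe diagram give Ess(w):

[(2, 2, 0), (2, 4, 1), (4, 1, 0)]


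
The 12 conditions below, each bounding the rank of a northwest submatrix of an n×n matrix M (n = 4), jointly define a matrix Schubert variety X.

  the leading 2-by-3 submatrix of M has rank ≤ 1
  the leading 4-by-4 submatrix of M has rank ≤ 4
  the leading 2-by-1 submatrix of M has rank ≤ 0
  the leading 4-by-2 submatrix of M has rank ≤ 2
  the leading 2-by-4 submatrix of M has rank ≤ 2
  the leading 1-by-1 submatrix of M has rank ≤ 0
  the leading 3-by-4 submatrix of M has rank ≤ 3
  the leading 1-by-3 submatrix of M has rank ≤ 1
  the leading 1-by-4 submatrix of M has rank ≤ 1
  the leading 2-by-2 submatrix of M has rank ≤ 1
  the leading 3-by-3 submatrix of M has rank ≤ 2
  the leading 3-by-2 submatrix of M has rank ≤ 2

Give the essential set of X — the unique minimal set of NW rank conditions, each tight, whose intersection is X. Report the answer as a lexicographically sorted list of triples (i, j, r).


Rank table r_w(4×4) implied by the 12 constraints:

  R[1]: 0 | 1 | 1 | 1
  R[2]: 0 | 1 | 1 | 2
  R[3]: 1 | 2 | 2 | 3
  R[4]: 1 | 2 | 3 | 4

hence w(1..4) = (2, 4, 1, 3).

Fulton essential set (2 of the 3 Rothe cells):

[(2, 1, 0), (2, 3, 1)]


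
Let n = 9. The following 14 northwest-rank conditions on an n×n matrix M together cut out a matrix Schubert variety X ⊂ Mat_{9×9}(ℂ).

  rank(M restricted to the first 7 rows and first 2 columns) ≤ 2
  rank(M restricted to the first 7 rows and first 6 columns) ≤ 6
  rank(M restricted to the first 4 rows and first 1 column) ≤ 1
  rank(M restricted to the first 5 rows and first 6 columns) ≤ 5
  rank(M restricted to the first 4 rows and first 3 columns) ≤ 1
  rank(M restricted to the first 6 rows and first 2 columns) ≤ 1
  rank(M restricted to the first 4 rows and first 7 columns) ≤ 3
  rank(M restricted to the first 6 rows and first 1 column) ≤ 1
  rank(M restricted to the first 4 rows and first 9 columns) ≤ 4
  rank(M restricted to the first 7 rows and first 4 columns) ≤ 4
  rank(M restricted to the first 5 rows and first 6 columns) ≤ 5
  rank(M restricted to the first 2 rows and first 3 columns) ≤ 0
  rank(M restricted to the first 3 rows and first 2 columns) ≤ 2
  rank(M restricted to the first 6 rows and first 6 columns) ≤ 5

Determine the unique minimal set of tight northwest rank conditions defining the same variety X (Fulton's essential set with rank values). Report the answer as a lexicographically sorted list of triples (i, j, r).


Propagating the 14 rank bounds to every northwest block:

  row 1: 0  0  0  1  1  1  1  1  1
  row 2: 0  0  0  1  2  2  2  2  2
  row 3: 1  1  1  2  3  3  3  3  3
  row 4: 1  1  1  2  3  3  3  4  4
  row 5: 1  1  2  3  4  4  4  5  5
  row 6: 1  1  2  3  4  5  5  6  6
  row 7: 1  2  3  4  5  6  6  7  7
  row 8: 1  2  3  4  5  6  7  8  8
  row 9: 1  2  3  4  5  6  7  8  9

so w = (4, 5, 1, 8, 3, 6, 2, 7, 9).

Rothe diagram D(w) (12 cells), 4 SE-corners (essential conditions):

[(2, 3, 0), (4, 3, 1), (4, 7, 3), (6, 2, 1)]


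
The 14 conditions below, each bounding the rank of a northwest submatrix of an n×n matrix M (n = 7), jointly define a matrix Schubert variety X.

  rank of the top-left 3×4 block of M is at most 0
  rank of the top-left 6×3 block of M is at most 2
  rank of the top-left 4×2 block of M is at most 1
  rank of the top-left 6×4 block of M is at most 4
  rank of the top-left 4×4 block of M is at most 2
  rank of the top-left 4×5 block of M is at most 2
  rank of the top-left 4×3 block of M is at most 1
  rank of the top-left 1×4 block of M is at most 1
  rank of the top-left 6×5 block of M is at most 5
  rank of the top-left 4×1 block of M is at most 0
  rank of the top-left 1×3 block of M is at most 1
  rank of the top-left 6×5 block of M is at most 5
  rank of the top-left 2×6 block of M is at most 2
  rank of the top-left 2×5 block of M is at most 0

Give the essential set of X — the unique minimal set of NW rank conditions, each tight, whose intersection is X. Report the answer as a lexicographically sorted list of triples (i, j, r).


Reconstructing r_w from the 14 given conditions:

  row 1: 0 | 0 | 0 | 0 | 0 | 1 | 1
  row 2: 0 | 0 | 0 | 0 | 0 | 1 | 2
  row 3: 0 | 0 | 0 | 0 | 1 | 2 | 3
  row 4: 0 | 1 | 1 | 1 | 2 | 3 | 4
  row 5: 1 | 2 | 2 | 2 | 3 | 4 | 5
  row 6: 1 | 2 | 2 | 3 | 4 | 5 | 6
  row 7: 1 | 2 | 3 | 4 | 5 | 6 | 7

reading off 1-entries of Δ²R: w = (6, 7, 5, 2, 1, 4, 3).

4 SE-corners of the 16-cell Rothe diagram give Ess(w):

[(2, 5, 0), (3, 4, 0), (4, 1, 0), (6, 3, 2)]


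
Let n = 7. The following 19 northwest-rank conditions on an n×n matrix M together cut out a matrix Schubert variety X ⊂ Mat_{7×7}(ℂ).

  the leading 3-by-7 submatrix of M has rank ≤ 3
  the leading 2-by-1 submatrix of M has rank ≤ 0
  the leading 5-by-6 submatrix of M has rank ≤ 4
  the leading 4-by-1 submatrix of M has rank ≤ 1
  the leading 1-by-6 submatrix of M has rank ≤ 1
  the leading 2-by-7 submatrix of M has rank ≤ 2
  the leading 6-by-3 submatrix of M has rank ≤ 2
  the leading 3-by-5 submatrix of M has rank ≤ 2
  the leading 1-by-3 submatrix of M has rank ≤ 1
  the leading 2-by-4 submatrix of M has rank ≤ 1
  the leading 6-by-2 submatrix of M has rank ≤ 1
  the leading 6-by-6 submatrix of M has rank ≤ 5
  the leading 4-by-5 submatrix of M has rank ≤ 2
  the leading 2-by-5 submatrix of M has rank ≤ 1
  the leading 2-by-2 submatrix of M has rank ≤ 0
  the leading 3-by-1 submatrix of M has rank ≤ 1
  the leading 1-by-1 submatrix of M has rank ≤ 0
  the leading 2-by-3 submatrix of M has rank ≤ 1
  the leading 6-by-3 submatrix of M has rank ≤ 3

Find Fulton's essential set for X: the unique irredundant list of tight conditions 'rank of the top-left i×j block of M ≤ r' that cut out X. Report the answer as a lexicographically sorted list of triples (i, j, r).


Computing R[i][j] = min implied NW-rank bound (n=7, 19 conditions):

  0 | 0 | 1 | 1 | 1 | 1 | 1
  0 | 0 | 1 | 1 | 1 | 2 | 2
  1 | 1 | 2 | 2 | 2 | 3 | 3
  1 | 1 | 2 | 2 | 2 | 3 | 4
  1 | 1 | 2 | 3 | 3 | 4 | 5
  1 | 1 | 2 | 3 | 4 | 5 | 6
  1 | 2 | 3 | 4 | 5 | 6 | 7

so w = (3, 6, 1, 7, 4, 5, 2).

4 SE-corners of the 11-cell Rothe diagram give Ess(w):

[(2, 2, 0), (2, 5, 1), (4, 5, 2), (6, 2, 1)]


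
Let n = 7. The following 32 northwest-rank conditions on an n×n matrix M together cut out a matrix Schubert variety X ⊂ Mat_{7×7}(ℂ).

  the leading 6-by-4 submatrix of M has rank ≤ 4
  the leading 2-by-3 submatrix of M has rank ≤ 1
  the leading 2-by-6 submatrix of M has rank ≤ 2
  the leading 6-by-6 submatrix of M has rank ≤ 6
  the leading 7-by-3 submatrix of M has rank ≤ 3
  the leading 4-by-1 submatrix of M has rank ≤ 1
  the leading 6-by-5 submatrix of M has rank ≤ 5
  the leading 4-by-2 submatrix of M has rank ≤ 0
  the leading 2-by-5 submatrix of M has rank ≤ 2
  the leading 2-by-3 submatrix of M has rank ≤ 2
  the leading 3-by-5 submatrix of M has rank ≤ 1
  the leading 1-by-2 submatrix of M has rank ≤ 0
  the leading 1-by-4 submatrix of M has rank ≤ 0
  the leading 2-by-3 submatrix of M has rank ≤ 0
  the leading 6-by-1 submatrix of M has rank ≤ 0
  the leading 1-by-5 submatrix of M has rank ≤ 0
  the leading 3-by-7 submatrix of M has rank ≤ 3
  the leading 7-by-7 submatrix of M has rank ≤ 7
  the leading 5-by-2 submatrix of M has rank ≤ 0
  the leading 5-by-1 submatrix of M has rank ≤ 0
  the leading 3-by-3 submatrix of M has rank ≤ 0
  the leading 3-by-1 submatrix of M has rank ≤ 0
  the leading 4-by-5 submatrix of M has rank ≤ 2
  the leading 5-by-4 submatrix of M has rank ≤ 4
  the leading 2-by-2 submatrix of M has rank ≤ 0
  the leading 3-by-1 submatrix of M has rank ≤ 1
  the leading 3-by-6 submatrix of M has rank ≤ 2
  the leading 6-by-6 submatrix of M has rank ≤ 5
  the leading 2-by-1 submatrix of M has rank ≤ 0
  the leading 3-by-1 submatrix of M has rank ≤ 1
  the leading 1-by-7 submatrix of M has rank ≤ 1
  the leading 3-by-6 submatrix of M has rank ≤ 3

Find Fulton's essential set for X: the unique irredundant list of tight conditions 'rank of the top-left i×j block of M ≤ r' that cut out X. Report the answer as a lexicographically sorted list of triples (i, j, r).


Rank table r_w(7×7) implied by the 32 constraints:

  0 | 0 | 0 | 0 | 0 | 1 | 1
  0 | 0 | 0 | 1 | 1 | 2 | 2
  0 | 0 | 0 | 1 | 1 | 2 | 3
  0 | 0 | 1 | 2 | 2 | 3 | 4
  0 | 0 | 1 | 2 | 3 | 4 | 5
  0 | 1 | 2 | 3 | 4 | 5 | 6
  1 | 2 | 3 | 4 | 5 | 6 | 7

so w = (6, 4, 7, 3, 5, 2, 1).

ℓ(w)=17; the 5 essential cells (i,j,r):

[(1, 5, 0), (3, 3, 0), (3, 5, 1), (5, 2, 0), (6, 1, 0)]


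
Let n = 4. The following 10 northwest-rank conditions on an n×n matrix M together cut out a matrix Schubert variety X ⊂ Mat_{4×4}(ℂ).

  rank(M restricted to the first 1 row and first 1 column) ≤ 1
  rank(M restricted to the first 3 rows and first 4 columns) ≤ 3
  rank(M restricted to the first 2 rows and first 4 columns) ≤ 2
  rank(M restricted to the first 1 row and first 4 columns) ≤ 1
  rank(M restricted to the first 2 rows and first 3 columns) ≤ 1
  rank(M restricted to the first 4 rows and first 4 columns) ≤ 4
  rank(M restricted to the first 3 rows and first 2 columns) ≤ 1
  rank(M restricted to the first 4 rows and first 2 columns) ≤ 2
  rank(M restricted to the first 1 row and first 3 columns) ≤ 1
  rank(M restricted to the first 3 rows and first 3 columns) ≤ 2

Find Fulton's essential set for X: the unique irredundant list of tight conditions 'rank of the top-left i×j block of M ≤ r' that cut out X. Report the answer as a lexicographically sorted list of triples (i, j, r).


Reconstructing r_w from the 10 given conditions:

  1 | 1 | 1 | 1
  1 | 1 | 1 | 2
  1 | 1 | 2 | 3
  1 | 2 | 3 | 4

so w = (1, 4, 3, 2).

2 SE-corners of the 3-cell Rothe diagram give Ess(w):

[(2, 3, 1), (3, 2, 1)]


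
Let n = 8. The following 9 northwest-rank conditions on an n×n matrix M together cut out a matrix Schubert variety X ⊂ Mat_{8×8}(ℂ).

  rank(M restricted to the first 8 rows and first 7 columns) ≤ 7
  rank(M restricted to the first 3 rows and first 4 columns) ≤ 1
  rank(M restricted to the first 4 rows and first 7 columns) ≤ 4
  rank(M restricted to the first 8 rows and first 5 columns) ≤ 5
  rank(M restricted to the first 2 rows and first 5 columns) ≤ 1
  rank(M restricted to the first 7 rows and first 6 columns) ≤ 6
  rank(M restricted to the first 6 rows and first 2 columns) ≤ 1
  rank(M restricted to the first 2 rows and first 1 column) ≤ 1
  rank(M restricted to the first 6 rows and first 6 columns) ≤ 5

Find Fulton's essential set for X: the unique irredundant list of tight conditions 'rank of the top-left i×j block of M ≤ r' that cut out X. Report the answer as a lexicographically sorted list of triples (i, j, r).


Recovering R(i,j) via the rank-extension bound from the 9 conditions:

  row 1: 1 | 1 | 1 | 1 | 1 | 1 | 1 | 1
  row 2: 1 | 1 | 1 | 1 | 1 | 2 | 2 | 2
  row 3: 1 | 1 | 1 | 1 | 2 | 3 | 3 | 3
  row 4: 1 | 1 | 2 | 2 | 3 | 4 | 4 | 4
  row 5: 1 | 1 | 2 | 3 | 4 | 5 | 5 | 5
  row 6: 1 | 1 | 2 | 3 | 4 | 5 | 6 | 6
  row 7: 1 | 2 | 3 | 4 | 5 | 6 | 7 | 7
  row 8: 1 | 2 | 3 | 4 | 5 | 6 | 7 | 8

hence w(1..8) = (1, 6, 5, 3, 4, 7, 2, 8).

Fulton essential set (3 of the 10 Rothe cells):

[(2, 5, 1), (3, 4, 1), (6, 2, 1)]


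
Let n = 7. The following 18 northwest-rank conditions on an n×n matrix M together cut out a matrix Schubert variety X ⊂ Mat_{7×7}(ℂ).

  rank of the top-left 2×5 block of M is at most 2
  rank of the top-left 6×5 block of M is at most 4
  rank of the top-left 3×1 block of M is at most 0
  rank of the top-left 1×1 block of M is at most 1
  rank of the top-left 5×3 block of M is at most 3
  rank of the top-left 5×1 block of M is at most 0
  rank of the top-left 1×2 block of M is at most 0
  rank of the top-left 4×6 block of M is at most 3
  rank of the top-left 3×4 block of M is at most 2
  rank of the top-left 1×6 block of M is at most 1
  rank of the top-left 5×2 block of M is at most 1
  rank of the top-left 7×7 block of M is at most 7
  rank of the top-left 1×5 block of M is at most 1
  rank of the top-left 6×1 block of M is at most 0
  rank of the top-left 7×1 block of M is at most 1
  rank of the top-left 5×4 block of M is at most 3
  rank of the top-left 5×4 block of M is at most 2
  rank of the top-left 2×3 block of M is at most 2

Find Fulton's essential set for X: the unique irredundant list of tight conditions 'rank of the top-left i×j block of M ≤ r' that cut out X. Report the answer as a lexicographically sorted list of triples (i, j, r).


Reconstructing r_w from the 18 given conditions:

  row 1: 0  0  1  1  1  1  1
  row 2: 0  1  2  2  2  2  2
  row 3: 0  1  2  2  3  3  3
  row 4: 0  1  2  2  3  3  4
  row 5: 0  1  2  2  3  4  5
  row 6: 0  1  2  3  4  5  6
  row 7: 1  2  3  4  5  6  7

reading off 1-entries of Δ²R: w = (3, 2, 5, 7, 6, 4, 1).

4 SE-corners of the 11-cell Rothe diagram give Ess(w):

[(1, 2, 0), (4, 6, 3), (5, 4, 2), (6, 1, 0)]


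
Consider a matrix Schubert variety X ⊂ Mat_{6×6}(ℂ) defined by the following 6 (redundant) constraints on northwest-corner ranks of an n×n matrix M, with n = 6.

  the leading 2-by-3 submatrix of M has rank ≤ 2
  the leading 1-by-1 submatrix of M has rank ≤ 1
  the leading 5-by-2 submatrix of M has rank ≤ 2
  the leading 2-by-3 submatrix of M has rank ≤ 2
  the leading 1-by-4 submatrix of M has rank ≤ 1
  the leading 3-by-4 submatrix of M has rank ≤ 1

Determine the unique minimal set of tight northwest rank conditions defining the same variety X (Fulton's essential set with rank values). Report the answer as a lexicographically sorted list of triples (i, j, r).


The tightest implied rank at each (i,j), from the 6 conditions:

  R[1]: 1  1  1  1  1  1
  R[2]: 1  1  1  1  2  2
  R[3]: 1  1  1  1  2  3
  R[4]: 1  2  2  2  3  4
  R[5]: 1  2  3  3  4  5
  R[6]: 1  2  3  4  5  6

reading off 1-entries of Δ²R: w = (1, 5, 6, 2, 3, 4).

D(w) has 6 cells with 1 SE-corner; essential set:

[(3, 4, 1)]


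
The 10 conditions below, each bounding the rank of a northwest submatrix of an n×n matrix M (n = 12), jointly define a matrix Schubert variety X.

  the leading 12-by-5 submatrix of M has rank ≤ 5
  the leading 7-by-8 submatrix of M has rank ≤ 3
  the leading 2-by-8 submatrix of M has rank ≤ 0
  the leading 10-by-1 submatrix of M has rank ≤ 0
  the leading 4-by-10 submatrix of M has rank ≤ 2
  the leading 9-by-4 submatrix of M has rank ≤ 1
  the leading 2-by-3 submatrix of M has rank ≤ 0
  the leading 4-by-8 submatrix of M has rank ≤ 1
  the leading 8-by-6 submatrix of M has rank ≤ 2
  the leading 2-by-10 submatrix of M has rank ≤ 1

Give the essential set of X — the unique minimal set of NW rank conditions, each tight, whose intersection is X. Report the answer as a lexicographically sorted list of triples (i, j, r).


Recovering R(i,j) via the rank-extension bound from the 10 conditions:

  0  0  0  0  0  0  0  0  1  1  1  1
  0  0  0  0  0  0  0  0  1  1  2  2
  0  1  1  1  1  1  1  1  2  2  3  3
  0  1  1  1  1  1  1  1  2  2  3  4
  0  1  1  1  2  2  2  2  3  3  4  5
  0  1  1  1  2  2  3  3  4  4  5  6
  0  1  1  1  2  2  3  3  4  5  6  7
  0  1  1  1  2  2  3  4  5  6  7  8
  0  1  1  1  2  3  4  5  6  7  8  9
  0  1  2  2  3  4  5  6  7  8  9  10
  1  2  3  3  4  5  6  7  8  9  10  11
  1  2  3  4  5  6  7  8  9  10  11  12

the unique w with this rank table is (9, 11, 2, 12, 5, 7, 10, 8, 6, 3, 1, 4).

8 SE-corners of the 46-cell Rothe diagram give Ess(w):

[(2, 8, 0), (2, 10, 1), (4, 8, 1), (4, 10, 2), (7, 8, 3), (8, 6, 2), (9, 4, 1), (10, 1, 0)]


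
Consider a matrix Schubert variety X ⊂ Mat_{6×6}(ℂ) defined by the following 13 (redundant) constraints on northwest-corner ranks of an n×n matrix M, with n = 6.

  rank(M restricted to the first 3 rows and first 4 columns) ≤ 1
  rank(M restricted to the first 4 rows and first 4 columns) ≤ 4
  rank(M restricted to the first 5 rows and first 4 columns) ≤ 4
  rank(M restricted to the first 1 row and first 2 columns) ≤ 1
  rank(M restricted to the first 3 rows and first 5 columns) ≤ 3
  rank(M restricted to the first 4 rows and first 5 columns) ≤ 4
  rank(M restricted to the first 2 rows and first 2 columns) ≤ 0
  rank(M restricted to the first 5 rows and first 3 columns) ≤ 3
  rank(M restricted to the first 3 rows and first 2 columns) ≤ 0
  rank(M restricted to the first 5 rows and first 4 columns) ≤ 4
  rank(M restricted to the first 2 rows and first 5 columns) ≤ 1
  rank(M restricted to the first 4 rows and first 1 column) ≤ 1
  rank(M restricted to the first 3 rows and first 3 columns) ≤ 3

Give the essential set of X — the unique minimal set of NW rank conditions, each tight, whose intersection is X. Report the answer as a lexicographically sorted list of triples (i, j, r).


Computing R[i][j] = min implied NW-rank bound (n=6, 13 conditions):

  0, 0, 1, 1, 1, 1
  0, 0, 1, 1, 1, 2
  0, 0, 1, 1, 2, 3
  1, 1, 2, 2, 3, 4
  1, 2, 3, 3, 4, 5
  1, 2, 3, 4, 5, 6

the unique w with this rank table is (3, 6, 5, 1, 2, 4).

3 SE-corners of the 9-cell Rothe diagram give Ess(w):

[(2, 5, 1), (3, 2, 0), (3, 4, 1)]


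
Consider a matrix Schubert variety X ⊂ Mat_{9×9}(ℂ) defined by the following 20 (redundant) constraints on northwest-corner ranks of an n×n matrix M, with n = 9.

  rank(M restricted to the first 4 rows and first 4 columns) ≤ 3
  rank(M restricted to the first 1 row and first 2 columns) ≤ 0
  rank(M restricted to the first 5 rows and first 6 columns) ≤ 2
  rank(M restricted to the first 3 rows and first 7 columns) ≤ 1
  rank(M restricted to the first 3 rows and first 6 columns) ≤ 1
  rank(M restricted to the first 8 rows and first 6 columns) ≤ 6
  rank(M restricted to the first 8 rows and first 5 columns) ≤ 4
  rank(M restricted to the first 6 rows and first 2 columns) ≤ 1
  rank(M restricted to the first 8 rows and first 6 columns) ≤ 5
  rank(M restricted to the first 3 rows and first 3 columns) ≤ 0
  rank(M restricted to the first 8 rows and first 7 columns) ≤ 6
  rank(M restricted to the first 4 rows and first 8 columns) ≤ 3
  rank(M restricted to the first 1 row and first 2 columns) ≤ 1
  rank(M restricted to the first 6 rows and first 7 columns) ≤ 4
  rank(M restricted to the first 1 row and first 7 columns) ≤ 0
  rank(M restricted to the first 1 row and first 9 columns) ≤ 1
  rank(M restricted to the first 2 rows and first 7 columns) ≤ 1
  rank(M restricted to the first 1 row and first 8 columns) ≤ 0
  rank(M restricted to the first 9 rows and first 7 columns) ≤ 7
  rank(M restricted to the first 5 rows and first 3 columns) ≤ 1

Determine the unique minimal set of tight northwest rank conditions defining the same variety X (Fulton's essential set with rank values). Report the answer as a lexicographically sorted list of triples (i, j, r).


The tightest implied rank at each (i,j), from the 20 conditions:

  R[1]: 0  0  0  0  0  0  0  0  1
  R[2]: 0  0  0  1  1  1  1  1  2
  R[3]: 0  0  0  1  1  1  1  2  3
  R[4]: 1  1  1  2  2  2  2  3  4
  R[5]: 1  1  1  2  2  2  3  4  5
  R[6]: 1  1  2  3  3  3  4  5  6
  R[7]: 1  2  3  4  4  4  5  6  7
  R[8]: 1  2  3  4  4  5  6  7  8
  R[9]: 1  2  3  4  5  6  7  8  9

so w = (9, 4, 8, 1, 7, 3, 2, 6, 5).

7 SE-corners of the 23-cell Rothe diagram give Ess(w):

[(1, 8, 0), (3, 3, 0), (3, 7, 1), (5, 3, 1), (5, 6, 2), (6, 2, 1), (8, 5, 4)]


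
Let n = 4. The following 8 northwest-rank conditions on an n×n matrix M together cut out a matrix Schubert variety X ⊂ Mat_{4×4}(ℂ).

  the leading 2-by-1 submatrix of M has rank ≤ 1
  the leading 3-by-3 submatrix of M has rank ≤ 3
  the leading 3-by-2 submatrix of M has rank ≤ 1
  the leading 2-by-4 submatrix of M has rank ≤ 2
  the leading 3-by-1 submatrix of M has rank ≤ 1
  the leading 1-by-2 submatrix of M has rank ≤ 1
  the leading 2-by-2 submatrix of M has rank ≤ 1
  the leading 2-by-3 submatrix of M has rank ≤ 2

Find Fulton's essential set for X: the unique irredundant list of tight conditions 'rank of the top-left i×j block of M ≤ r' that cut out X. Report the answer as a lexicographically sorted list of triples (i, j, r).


Rank table r_w(4×4) implied by the 8 constraints:

  row 1: 1 | 1 | 1 | 1
  row 2: 1 | 1 | 2 | 2
  row 3: 1 | 1 | 2 | 3
  row 4: 1 | 2 | 3 | 4

second differences of R give the permutation w = (1, 3, 4, 2).

Fulton essential set (1 of the 2 Rothe cells):

[(3, 2, 1)]


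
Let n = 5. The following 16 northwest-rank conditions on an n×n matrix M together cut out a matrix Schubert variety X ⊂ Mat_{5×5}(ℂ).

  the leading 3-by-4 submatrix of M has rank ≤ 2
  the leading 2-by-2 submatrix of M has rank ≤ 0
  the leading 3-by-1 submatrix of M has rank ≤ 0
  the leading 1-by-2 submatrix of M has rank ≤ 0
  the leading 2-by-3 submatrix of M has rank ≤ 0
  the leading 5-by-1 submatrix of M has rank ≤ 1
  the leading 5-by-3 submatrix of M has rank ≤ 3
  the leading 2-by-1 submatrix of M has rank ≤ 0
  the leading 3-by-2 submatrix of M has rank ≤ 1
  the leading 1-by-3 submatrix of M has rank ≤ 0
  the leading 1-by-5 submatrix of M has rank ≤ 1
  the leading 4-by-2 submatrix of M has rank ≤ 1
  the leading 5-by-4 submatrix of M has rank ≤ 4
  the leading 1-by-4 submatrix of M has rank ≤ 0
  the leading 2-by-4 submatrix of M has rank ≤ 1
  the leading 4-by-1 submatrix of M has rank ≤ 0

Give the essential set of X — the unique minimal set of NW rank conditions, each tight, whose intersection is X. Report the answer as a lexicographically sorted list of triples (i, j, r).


Recovering R(i,j) via the rank-extension bound from the 16 conditions:

  row 1: 0 | 0 | 0 | 0 | 1
  row 2: 0 | 0 | 0 | 1 | 2
  row 3: 0 | 1 | 1 | 2 | 3
  row 4: 0 | 1 | 2 | 3 | 4
  row 5: 1 | 2 | 3 | 4 | 5

giving w = (5, 4, 2, 3, 1) via Δ²R.

D(w) has 9 cells with 3 SE-corners; essential set:

[(1, 4, 0), (2, 3, 0), (4, 1, 0)]


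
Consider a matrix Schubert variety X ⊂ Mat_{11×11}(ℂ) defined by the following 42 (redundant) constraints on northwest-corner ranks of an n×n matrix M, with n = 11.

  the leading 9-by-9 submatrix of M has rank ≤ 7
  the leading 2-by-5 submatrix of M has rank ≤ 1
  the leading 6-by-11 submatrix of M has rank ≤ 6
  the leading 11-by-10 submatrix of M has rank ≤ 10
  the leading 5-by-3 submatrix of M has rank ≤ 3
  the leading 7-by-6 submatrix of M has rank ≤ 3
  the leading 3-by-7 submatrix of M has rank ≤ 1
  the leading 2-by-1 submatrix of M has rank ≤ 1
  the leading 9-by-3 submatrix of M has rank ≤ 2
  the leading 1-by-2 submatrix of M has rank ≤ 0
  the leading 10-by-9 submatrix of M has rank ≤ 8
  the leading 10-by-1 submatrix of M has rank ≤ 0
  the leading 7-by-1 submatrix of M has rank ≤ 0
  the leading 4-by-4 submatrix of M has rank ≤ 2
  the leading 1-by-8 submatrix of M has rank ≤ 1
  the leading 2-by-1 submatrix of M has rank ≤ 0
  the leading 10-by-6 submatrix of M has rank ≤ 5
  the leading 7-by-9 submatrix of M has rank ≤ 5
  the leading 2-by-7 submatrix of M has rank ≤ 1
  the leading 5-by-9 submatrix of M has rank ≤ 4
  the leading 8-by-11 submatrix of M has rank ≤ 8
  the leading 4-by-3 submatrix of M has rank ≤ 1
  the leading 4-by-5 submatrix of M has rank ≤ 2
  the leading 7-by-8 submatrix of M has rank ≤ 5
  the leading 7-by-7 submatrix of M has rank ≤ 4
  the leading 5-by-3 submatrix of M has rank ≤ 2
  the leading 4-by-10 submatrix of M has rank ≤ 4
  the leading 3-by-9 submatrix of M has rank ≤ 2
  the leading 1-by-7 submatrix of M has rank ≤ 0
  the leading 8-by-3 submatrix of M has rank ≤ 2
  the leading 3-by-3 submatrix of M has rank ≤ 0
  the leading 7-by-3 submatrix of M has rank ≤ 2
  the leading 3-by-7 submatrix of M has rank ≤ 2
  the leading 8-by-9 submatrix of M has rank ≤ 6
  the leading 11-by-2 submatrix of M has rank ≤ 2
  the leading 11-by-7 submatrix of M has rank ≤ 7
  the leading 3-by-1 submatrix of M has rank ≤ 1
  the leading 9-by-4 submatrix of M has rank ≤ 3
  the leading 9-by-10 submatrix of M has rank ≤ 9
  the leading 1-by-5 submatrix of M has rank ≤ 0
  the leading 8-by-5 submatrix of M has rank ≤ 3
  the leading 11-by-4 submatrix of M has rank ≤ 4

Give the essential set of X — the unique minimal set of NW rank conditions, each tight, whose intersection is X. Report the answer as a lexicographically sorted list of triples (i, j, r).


Rank table r_w(11×11) implied by the 42 constraints:

  R[1]: 0 0 0 0 0 0 0 1 1 1 1
  R[2]: 0 0 0 1 1 1 1 2 2 2 2
  R[3]: 0 0 0 1 1 1 1 2 2 3 3
  R[4]: 0 1 1 2 2 2 2 3 3 4 4
  R[5]: 0 1 2 3 3 3 3 4 4 5 5
  R[6]: 0 1 2 3 3 3 4 5 5 6 6
  R[7]: 0 1 2 3 3 3 4 5 5 6 7
  R[8]: 0 1 2 3 3 4 5 6 6 7 8
  R[9]: 0 1 2 3 4 5 6 7 7 8 9
  R[10]: 0 1 2 3 4 5 6 7 8 9 10
  R[11]: 1 2 3 4 5 6 7 8 9 10 11

hence w(1..11) = (8, 4, 10, 2, 3, 7, 11, 6, 5, 9, 1).

D(w) has 30 cells with 8 SE-corners; essential set:

[(1, 7, 0), (3, 3, 0), (3, 7, 1), (3, 9, 2), (7, 6, 3), (7, 9, 5), (8, 5, 3), (10, 1, 0)]


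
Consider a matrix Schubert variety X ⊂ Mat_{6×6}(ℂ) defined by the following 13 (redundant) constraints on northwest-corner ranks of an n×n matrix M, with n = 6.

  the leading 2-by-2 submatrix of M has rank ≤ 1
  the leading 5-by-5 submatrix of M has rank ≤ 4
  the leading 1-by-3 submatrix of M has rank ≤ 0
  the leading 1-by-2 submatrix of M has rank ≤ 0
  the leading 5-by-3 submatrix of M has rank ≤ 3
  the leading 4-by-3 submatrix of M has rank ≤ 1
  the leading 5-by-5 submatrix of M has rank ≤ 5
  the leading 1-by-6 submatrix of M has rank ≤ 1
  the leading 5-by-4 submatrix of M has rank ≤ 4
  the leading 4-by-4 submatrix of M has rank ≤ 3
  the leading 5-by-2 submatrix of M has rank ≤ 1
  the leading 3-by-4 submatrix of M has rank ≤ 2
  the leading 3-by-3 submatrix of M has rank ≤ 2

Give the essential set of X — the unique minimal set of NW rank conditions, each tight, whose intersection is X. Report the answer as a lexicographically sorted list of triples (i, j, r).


The tightest implied rank at each (i,j), from the 13 conditions:

  0, 0, 0, 1, 1, 1
  1, 1, 1, 2, 2, 2
  1, 1, 1, 2, 3, 3
  1, 1, 1, 2, 3, 4
  1, 1, 2, 3, 4, 5
  1, 2, 3, 4, 5, 6

hence w(1..6) = (4, 1, 5, 6, 3, 2).

Fulton essential set (3 of the 8 Rothe cells):

[(1, 3, 0), (4, 3, 1), (5, 2, 1)]


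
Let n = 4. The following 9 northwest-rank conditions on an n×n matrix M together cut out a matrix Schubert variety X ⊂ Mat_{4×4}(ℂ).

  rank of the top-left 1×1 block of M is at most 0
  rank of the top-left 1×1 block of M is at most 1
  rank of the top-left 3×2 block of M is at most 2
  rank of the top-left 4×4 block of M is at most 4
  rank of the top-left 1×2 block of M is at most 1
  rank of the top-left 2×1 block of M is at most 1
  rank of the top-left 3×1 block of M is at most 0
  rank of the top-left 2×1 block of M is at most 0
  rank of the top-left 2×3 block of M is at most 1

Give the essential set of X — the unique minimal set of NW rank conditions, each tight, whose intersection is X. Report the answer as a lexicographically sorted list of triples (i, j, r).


Computing R[i][j] = min implied NW-rank bound (n=4, 9 conditions):

  R[1]: 0, 1, 1, 1
  R[2]: 0, 1, 1, 2
  R[3]: 0, 1, 2, 3
  R[4]: 1, 2, 3, 4

second differences of R give the permutation w = (2, 4, 3, 1).

D(w) has 4 cells with 2 SE-corners; essential set:

[(2, 3, 1), (3, 1, 0)]


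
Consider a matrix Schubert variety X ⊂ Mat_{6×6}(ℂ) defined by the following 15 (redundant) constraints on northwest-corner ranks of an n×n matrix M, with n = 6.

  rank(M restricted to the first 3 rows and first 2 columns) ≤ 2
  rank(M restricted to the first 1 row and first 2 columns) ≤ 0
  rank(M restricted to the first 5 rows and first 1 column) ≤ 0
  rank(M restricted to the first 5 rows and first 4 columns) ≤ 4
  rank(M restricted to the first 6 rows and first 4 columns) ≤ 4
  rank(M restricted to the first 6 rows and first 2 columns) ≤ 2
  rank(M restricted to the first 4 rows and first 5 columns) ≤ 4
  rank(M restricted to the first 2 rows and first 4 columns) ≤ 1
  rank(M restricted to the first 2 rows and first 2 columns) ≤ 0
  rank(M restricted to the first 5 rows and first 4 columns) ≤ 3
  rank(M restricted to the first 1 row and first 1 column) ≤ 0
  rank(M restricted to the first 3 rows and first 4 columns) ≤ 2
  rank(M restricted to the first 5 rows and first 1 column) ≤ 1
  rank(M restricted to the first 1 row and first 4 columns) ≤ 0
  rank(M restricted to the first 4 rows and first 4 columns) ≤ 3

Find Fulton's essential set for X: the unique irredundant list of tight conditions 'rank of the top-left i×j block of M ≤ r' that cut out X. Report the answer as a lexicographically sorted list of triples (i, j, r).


Rank table r_w(6×6) implied by the 15 constraints:

  R[1]: 0 0 0 0 1 1
  R[2]: 0 0 1 1 2 2
  R[3]: 0 1 2 2 3 3
  R[4]: 0 1 2 3 4 4
  R[5]: 0 1 2 3 4 5
  R[6]: 1 2 3 4 5 6

reading off 1-entries of Δ²R: w = (5, 3, 2, 4, 6, 1).

Rothe diagram D(w) (9 cells), 3 SE-corners (essential conditions):

[(1, 4, 0), (2, 2, 0), (5, 1, 0)]


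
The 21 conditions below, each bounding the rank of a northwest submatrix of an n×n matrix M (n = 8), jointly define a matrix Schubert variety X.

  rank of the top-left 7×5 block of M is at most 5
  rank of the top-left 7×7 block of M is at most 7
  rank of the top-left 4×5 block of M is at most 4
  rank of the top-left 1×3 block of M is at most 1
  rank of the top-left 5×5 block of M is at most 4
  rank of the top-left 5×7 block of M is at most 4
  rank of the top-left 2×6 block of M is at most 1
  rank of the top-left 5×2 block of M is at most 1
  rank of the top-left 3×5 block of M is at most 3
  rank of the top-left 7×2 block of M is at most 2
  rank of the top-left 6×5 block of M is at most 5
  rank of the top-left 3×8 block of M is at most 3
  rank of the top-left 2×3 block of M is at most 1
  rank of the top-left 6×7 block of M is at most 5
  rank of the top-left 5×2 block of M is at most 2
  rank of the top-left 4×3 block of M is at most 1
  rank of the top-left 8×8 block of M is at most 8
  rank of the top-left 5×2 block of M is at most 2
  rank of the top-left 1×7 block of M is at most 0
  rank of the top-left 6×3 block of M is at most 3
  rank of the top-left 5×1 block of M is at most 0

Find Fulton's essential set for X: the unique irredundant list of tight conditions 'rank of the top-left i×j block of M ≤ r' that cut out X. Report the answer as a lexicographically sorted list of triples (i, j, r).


Rank table r_w(8×8) implied by the 21 constraints:

  row 1: 0  0  0  0  0  0  0  1
  row 2: 0  1  1  1  1  1  1  2
  row 3: 0  1  1  2  2  2  2  3
  row 4: 0  1  1  2  3  3  3  4
  row 5: 0  1  2  3  4  4  4  5
  row 6: 1  2  3  4  5  5  5  6
  row 7: 1  2  3  4  5  6  6  7
  row 8: 1  2  3  4  5  6  7  8

giving w = (8, 2, 4, 5, 3, 1, 6, 7) via Δ²R.

ℓ(w)=13; the 3 essential cells (i,j,r):

[(1, 7, 0), (4, 3, 1), (5, 1, 0)]


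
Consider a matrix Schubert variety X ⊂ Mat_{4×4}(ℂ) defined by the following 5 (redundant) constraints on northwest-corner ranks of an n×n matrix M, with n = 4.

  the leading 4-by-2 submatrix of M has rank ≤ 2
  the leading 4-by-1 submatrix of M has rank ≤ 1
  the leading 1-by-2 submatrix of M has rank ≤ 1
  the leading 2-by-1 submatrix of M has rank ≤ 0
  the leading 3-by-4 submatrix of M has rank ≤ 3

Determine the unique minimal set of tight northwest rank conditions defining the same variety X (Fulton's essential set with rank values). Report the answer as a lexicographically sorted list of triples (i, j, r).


Reconstructing r_w from the 5 given conditions:

  0  1  1  1
  0  1  2  2
  1  2  3  3
  1  2  3  4

reading off 1-entries of Δ²R: w = (2, 3, 1, 4).

|D(w)|=2, |Ess(w)|=1:

[(2, 1, 0)]


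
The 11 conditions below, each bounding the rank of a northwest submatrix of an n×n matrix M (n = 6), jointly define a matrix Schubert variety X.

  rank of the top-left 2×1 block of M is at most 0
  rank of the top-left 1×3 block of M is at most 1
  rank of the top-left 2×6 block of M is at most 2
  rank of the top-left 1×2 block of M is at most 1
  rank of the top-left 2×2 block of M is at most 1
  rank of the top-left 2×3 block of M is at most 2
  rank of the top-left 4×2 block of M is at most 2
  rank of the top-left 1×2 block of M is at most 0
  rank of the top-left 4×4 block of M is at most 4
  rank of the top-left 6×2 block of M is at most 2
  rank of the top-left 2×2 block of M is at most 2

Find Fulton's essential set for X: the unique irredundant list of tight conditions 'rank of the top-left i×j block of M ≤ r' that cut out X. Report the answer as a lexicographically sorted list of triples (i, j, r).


Propagating the 11 rank bounds to every northwest block:

  row 1: 0 0 1 1 1 1
  row 2: 0 1 2 2 2 2
  row 3: 1 2 3 3 3 3
  row 4: 1 2 3 4 4 4
  row 5: 1 2 3 4 5 5
  row 6: 1 2 3 4 5 6

giving w = (3, 2, 1, 4, 5, 6) via Δ²R.

2 SE-corners of the 3-cell Rothe diagram give Ess(w):

[(1, 2, 0), (2, 1, 0)]


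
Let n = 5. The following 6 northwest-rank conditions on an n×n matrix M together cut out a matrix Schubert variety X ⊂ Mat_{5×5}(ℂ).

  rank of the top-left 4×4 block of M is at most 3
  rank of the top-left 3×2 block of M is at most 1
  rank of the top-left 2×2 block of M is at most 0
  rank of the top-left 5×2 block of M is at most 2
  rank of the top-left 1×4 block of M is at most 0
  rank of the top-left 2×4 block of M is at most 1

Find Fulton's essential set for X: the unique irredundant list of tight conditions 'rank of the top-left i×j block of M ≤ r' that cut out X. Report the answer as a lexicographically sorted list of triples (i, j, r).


Reconstructing r_w from the 6 given conditions:

  i=1: 0 0 0 0 1
  i=2: 0 0 1 1 2
  i=3: 1 1 2 2 3
  i=4: 1 2 3 3 4
  i=5: 1 2 3 4 5

reading off 1-entries of Δ²R: w = (5, 3, 1, 2, 4).

D(w) has 6 cells with 2 SE-corners; essential set:

[(1, 4, 0), (2, 2, 0)]


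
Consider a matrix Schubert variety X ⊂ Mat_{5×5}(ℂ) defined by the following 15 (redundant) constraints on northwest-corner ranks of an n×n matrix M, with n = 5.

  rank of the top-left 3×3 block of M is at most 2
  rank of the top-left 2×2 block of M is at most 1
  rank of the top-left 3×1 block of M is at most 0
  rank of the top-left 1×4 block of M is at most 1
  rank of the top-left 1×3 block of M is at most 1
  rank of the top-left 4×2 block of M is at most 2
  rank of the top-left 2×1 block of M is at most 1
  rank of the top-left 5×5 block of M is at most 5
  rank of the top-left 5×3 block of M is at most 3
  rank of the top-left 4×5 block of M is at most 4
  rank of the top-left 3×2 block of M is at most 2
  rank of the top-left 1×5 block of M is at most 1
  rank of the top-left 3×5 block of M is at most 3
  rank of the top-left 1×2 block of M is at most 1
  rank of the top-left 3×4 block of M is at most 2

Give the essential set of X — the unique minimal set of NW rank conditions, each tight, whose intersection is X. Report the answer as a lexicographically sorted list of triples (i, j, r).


Propagating the 15 rank bounds to every northwest block:

  row 1: 0 1 1 1 1
  row 2: 0 1 2 2 2
  row 3: 0 1 2 2 3
  row 4: 1 2 3 3 4
  row 5: 1 2 3 4 5

the unique w with this rank table is (2, 3, 5, 1, 4).

D(w) has 4 cells with 2 SE-corners; essential set:

[(3, 1, 0), (3, 4, 2)]


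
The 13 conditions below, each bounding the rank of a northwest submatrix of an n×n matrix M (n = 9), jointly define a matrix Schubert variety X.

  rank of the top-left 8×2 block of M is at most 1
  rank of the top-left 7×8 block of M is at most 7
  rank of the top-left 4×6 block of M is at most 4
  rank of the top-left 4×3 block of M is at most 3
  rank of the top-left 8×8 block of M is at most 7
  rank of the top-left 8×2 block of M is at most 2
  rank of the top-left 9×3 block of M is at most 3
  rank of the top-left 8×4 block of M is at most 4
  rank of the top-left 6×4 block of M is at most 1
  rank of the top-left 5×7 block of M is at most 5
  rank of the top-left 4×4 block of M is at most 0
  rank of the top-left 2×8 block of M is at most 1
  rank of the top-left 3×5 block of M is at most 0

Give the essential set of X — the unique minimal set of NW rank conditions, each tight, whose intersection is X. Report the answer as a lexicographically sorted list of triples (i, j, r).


Computing R[i][j] = min implied NW-rank bound (n=9, 13 conditions):

  0, 0, 0, 0, 0, 1, 1, 1, 1
  0, 0, 0, 0, 0, 1, 1, 1, 2
  0, 0, 0, 0, 0, 1, 2, 2, 3
  0, 0, 0, 0, 1, 2, 3, 3, 4
  1, 1, 1, 1, 2, 3, 4, 4, 5
  1, 1, 1, 1, 2, 3, 4, 5, 6
  1, 1, 2, 2, 3, 4, 5, 6, 7
  1, 1, 2, 3, 4, 5, 6, 7, 8
  1, 2, 3, 4, 5, 6, 7, 8, 9

so w = (6, 9, 7, 5, 1, 8, 3, 4, 2).

|D(w)|=26, |Ess(w)|=5:

[(2, 8, 1), (3, 5, 0), (4, 4, 0), (6, 4, 1), (8, 2, 1)]


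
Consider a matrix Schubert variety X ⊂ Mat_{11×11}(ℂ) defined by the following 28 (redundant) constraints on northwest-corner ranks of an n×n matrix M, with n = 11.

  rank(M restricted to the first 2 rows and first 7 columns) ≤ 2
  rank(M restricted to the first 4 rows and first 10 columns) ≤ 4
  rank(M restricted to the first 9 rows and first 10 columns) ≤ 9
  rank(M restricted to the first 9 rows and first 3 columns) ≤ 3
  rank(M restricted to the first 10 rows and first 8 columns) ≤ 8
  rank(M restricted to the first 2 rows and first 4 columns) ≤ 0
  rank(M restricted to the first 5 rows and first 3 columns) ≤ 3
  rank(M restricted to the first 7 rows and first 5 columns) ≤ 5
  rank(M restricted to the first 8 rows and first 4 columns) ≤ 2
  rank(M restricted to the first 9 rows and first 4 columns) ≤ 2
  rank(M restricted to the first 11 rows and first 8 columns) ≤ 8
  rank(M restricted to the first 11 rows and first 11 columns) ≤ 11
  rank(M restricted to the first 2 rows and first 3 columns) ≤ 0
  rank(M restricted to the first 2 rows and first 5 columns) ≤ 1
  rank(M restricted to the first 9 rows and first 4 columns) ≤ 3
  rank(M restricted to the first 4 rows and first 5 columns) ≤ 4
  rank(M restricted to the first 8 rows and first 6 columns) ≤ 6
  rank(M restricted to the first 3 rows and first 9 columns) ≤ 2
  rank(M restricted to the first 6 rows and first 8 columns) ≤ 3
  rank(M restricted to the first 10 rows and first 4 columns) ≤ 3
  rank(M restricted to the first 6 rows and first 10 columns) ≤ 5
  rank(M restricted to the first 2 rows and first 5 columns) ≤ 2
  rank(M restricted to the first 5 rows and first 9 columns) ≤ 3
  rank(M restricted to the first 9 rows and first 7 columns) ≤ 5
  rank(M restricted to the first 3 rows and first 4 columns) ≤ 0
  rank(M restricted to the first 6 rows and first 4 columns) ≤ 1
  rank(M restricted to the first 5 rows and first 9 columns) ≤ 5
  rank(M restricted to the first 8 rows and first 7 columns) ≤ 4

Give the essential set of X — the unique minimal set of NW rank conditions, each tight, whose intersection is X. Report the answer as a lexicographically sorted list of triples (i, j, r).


Propagating the 28 rank bounds to every northwest block:

  row 1: 0  0  0  0  1  1  1  1  1  1  1
  row 2: 0  0  0  0  1  2  2  2  2  2  2
  row 3: 0  0  0  0  1  2  2  2  2  3  3
  row 4: 1  1  1  1  2  3  3  3  3  4  4
  row 5: 1  1  1  1  2  3  3  3  3  4  5
  row 6: 1  1  1  1  2  3  3  3  4  5  6
  row 7: 1  2  2  2  3  4  4  4  5  6  7
  row 8: 1  2  2  2  3  4  4  5  6  7  8
  row 9: 1  2  2  2  3  4  5  6  7  8  9
  row 10: 1  2  3  3  4  5  6  7  8  9  10
  row 11: 1  2  3  4  5  6  7  8  9  10  11

reading off 1-entries of Δ²R: w = (5, 6, 10, 1, 11, 9, 2, 8, 7, 3, 4).

Fulton essential set (7 of the 31 Rothe cells):

[(3, 4, 0), (3, 9, 2), (5, 9, 3), (6, 4, 1), (6, 8, 3), (8, 7, 4), (9, 4, 2)]
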